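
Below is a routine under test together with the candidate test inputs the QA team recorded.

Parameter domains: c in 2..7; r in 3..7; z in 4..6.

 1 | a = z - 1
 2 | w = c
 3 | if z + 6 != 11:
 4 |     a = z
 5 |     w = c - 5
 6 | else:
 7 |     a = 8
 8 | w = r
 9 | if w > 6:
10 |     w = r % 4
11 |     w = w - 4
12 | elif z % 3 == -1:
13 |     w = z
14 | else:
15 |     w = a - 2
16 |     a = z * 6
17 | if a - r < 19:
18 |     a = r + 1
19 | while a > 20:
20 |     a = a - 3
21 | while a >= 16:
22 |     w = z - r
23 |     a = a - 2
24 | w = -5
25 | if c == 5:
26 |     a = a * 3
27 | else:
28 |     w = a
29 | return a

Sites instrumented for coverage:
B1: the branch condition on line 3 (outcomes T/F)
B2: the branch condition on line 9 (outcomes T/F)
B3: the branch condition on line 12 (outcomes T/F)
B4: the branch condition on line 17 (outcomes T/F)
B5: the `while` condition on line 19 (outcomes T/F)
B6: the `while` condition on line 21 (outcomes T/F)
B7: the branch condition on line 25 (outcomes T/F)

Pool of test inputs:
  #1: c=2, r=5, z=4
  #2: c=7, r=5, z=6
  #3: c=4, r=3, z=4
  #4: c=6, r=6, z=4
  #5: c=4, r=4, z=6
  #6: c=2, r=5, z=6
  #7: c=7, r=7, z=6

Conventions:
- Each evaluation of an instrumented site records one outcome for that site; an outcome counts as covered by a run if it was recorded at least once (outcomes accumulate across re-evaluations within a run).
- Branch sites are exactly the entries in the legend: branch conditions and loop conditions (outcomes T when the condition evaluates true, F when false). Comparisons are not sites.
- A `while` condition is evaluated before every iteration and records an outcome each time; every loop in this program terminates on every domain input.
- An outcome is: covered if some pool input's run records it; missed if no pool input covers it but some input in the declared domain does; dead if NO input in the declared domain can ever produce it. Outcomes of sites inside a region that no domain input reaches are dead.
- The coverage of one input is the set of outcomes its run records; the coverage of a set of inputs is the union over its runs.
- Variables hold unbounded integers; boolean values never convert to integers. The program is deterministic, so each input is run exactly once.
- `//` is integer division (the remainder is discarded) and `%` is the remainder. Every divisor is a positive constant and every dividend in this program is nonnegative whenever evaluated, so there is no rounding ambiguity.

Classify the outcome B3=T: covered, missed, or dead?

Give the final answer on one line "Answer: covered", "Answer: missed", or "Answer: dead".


no pool input records B3=T
checking all 90 inputs in the declared domain: B3=T is never recorded -> dead
Answer: dead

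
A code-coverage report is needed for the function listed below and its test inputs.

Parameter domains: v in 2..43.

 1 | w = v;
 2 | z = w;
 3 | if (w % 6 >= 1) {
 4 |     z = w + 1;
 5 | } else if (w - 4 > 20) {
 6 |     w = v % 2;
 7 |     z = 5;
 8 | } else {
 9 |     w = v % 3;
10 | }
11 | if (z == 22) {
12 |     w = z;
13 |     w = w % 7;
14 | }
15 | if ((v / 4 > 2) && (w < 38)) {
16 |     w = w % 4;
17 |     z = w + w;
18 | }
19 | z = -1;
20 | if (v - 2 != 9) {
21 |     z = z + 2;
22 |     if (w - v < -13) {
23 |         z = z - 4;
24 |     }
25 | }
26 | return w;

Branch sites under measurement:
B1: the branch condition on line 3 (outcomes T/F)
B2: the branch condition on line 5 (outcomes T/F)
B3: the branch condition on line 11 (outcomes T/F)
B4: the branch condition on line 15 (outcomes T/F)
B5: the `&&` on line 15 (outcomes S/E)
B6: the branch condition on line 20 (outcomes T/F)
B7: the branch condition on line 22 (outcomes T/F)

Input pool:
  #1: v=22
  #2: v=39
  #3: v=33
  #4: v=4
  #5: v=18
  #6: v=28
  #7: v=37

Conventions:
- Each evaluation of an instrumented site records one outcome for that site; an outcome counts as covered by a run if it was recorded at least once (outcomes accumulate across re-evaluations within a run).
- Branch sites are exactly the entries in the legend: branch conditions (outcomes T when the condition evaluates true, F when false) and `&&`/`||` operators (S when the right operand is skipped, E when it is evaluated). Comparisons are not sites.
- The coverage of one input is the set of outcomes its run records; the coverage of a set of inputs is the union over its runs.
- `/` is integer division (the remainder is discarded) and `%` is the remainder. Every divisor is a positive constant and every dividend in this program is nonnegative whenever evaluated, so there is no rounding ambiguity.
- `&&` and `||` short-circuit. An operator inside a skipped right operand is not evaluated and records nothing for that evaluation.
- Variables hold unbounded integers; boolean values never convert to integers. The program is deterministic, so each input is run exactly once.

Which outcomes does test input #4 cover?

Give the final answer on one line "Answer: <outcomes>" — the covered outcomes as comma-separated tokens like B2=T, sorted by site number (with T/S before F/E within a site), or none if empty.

Event log for input #4 (v=4):
  B1->T, B3->F, B5->S, B4->F, B6->T, B7->F
deduplicating events, the covered set is: B1=T, B3=F, B4=F, B5=S, B6=T, B7=F

Answer: B1=T, B3=F, B4=F, B5=S, B6=T, B7=F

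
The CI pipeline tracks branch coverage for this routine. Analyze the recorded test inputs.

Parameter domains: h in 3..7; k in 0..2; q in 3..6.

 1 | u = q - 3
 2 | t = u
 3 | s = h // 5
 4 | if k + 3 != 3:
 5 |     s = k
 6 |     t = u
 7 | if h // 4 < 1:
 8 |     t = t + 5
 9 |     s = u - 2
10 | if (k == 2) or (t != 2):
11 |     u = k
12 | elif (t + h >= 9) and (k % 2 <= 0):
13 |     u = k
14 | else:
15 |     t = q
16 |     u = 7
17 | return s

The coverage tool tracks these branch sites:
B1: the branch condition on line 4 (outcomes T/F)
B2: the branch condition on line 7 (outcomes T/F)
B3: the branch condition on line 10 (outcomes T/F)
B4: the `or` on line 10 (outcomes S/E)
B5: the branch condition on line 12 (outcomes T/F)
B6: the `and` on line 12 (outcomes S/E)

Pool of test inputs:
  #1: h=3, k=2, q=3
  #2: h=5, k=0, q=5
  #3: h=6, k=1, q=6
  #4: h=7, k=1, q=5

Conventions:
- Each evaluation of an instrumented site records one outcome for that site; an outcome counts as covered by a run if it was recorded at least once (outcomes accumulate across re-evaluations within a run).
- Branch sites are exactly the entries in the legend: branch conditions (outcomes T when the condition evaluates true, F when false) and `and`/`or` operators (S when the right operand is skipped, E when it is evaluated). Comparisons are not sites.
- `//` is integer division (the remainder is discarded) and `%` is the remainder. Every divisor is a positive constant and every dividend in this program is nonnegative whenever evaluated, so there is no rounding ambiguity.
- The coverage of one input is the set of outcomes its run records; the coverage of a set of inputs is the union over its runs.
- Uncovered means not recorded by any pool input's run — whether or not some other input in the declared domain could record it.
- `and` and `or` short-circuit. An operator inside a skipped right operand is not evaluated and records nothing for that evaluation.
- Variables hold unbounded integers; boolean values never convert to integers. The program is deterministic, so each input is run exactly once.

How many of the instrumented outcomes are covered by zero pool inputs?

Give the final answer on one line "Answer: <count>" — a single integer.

run #1 (h=3, k=2, q=3) runs B1->T, B2->T, B4->S, B3->T; records B1=T, B2=T, B3=T, B4=S
run #2 (h=5, k=0, q=5) runs B1->F, B2->F, B4->E, B3->F, B6->S, B5->F; records B1=F, B2=F, B3=F, B4=E, B5=F, B6=S
run #3 (h=6, k=1, q=6) runs B1->T, B2->F, B4->E, B3->T; records B1=T, B2=F, B3=T, B4=E
run #4 (h=7, k=1, q=5) runs B1->T, B2->F, B4->E, B3->F, B6->E, B5->F; records B1=T, B2=F, B3=F, B4=E, B5=F, B6=E
union over the pool: B1=T, B1=F, B2=T, B2=F, B3=T, B3=F, B4=S, B4=E, B5=F, B6=S, B6=E
uncovered (1 of 12): B5=T

Answer: 1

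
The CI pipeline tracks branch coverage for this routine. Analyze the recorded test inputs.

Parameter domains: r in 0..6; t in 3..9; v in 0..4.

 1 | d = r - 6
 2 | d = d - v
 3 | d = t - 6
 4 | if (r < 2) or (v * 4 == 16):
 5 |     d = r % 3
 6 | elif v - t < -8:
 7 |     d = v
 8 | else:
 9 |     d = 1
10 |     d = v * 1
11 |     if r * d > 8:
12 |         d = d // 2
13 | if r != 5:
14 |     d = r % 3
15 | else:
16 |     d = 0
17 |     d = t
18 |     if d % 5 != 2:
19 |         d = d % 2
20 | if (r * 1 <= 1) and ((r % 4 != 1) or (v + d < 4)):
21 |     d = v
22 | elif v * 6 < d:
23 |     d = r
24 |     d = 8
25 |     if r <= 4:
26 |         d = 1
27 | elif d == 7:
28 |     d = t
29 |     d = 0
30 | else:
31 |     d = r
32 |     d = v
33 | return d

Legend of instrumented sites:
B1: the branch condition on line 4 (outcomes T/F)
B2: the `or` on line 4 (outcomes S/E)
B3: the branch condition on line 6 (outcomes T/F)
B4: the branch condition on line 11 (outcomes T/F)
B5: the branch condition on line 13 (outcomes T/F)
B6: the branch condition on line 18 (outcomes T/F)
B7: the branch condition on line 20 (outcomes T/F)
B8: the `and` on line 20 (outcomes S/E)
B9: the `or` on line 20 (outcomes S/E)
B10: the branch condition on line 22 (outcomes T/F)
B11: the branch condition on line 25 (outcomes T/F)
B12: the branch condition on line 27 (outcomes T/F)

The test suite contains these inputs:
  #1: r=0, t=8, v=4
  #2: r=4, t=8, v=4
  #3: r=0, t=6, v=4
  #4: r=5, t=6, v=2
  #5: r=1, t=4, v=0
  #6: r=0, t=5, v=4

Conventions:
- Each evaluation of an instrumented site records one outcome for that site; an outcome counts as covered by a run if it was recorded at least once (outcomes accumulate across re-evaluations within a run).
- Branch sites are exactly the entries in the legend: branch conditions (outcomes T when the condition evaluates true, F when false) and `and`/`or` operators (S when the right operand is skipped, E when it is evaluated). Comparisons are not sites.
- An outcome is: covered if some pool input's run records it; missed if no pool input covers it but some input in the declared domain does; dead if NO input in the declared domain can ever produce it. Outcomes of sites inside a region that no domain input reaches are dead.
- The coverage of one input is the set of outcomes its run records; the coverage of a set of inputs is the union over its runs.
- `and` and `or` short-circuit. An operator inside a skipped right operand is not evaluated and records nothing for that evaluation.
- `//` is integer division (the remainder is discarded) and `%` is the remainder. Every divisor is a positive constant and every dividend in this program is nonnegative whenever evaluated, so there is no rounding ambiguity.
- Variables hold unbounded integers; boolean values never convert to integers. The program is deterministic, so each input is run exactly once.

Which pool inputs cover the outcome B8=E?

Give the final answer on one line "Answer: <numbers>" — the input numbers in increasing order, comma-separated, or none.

input #1 (r=0, t=8, v=4): records B8=E
input #2 (r=4, t=8, v=4): does not record B8=E
input #3 (r=0, t=6, v=4): records B8=E
input #4 (r=5, t=6, v=2): does not record B8=E
input #5 (r=1, t=4, v=0): records B8=E
input #6 (r=0, t=5, v=4): records B8=E

Answer: 1, 3, 5, 6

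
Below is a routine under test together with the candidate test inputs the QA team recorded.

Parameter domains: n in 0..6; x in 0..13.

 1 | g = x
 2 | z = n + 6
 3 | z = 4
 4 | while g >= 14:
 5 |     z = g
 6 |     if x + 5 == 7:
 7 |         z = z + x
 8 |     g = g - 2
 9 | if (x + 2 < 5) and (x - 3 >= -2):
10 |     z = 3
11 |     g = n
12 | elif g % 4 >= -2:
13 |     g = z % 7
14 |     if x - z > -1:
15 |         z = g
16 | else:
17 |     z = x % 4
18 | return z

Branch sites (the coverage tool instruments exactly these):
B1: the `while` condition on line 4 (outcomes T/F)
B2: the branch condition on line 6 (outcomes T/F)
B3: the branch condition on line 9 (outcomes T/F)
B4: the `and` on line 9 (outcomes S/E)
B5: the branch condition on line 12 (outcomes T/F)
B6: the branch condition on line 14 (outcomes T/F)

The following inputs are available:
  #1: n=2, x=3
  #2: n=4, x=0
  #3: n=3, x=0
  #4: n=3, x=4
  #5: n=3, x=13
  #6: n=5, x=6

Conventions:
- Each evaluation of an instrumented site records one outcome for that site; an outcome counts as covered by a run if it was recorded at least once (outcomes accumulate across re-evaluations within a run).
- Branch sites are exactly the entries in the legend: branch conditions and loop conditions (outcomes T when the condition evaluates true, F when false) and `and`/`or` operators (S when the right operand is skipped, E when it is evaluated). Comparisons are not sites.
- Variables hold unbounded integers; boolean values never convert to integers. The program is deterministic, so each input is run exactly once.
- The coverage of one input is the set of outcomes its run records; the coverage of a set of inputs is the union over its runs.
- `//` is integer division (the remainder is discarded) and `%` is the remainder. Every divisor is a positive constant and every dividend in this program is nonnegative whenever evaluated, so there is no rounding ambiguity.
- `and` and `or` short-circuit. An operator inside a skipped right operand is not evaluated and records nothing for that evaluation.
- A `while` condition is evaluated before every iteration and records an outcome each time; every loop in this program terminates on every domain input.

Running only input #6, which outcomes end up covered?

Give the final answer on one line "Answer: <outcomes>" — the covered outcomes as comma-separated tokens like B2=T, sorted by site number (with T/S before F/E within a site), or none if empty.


Simulating input #6 (n=5, x=6) step by step:
  B1->F, B4->S, B3->F, B5->T, B6->T
deduplicating events, the covered set is: B1=F, B3=F, B4=S, B5=T, B6=T
Answer: B1=F, B3=F, B4=S, B5=T, B6=T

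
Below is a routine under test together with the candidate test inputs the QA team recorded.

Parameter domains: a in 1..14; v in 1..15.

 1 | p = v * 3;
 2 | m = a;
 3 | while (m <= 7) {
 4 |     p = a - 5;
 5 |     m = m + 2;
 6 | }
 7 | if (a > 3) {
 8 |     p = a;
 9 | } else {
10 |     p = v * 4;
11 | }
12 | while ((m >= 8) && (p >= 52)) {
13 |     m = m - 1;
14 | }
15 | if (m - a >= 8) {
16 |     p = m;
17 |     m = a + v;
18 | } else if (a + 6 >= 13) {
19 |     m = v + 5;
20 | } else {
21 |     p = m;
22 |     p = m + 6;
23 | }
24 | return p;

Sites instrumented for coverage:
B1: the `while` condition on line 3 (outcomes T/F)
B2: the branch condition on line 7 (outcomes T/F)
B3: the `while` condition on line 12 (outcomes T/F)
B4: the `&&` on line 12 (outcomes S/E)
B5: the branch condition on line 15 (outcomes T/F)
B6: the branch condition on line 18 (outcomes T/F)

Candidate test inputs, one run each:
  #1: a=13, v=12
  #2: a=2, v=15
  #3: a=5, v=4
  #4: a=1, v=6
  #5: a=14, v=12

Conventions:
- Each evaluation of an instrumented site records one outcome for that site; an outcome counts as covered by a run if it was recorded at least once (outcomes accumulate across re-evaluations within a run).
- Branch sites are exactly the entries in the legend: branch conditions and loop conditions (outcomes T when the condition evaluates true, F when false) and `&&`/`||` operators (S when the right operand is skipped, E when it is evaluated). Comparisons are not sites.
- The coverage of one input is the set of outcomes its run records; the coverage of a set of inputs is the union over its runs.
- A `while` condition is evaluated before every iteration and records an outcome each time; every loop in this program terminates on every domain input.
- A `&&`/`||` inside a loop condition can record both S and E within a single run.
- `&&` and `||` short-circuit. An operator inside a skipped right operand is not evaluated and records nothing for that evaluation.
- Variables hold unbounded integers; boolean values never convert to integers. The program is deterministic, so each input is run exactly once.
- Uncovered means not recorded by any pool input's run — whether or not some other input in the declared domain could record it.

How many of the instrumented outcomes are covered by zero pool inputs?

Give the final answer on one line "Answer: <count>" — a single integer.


run #1 (a=13, v=12) runs B1->F, B2->T, B4->E, B3->F, B5->F, B6->T; records B1=F, B2=T, B3=F, B4=E, B5=F, B6=T
run #2 (a=2, v=15) runs B1->T, B1->T, B1->T, B1->F, B2->F, B4->E, B3->T, B4->S, B3->F, B5->F, B6->F; records B1=T, B1=F, B2=F, B3=T, B3=F, B4=S, B4=E, B5=F, B6=F
run #3 (a=5, v=4) runs B1->T, B1->T, B1->F, B2->T, B4->E, B3->F, B5->F, B6->F; records B1=T, B1=F, B2=T, B3=F, B4=E, B5=F, B6=F
run #4 (a=1, v=6) runs B1->T, B1->T, B1->T, B1->T, B1->F, B2->F, B4->E, B3->F, B5->T; records B1=T, B1=F, B2=F, B3=F, B4=E, B5=T
run #5 (a=14, v=12) runs B1->F, B2->T, B4->E, B3->F, B5->F, B6->T; records B1=F, B2=T, B3=F, B4=E, B5=F, B6=T
union over the pool: B1=T, B1=F, B2=T, B2=F, B3=T, B3=F, B4=S, B4=E, B5=T, B5=F, B6=T, B6=F
uncovered (0 of 12): none
Answer: 0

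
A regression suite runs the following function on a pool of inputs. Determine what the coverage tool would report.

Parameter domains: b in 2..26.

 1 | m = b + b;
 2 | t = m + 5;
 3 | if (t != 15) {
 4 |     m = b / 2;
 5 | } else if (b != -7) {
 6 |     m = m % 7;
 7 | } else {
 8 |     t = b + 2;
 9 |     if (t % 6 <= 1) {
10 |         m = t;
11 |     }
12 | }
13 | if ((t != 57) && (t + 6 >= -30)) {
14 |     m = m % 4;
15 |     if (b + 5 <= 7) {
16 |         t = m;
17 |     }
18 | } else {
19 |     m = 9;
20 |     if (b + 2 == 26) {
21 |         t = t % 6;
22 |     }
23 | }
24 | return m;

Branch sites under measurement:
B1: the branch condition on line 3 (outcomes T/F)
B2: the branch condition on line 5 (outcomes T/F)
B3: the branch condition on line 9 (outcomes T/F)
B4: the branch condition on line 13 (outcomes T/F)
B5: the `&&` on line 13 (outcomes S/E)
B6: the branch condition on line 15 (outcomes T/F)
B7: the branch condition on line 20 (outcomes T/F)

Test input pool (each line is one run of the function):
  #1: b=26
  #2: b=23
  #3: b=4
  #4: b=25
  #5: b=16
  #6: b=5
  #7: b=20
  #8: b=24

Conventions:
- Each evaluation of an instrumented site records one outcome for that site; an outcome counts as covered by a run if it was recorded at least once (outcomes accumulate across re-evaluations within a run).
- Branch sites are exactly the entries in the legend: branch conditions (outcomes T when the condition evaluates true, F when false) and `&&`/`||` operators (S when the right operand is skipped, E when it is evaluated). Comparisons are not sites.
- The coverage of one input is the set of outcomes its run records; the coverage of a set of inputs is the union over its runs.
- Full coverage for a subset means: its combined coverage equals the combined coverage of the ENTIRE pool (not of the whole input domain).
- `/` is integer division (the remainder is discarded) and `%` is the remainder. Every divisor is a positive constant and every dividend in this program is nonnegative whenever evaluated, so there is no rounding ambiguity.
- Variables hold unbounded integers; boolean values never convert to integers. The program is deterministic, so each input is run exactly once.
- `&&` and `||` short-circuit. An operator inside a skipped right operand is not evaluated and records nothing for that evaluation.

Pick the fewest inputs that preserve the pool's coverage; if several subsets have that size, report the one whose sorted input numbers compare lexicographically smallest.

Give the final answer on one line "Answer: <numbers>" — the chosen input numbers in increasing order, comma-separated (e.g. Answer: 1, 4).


#1 (b=26) -> B1->T, B5->S, B4->F, B7->F; covered: B1=T, B4=F, B5=S, B7=F
#2 (b=23) -> B1->T, B5->E, B4->T, B6->F; covered: B1=T, B4=T, B5=E, B6=F
#3 (b=4) -> B1->T, B5->E, B4->T, B6->F; covered: B1=T, B4=T, B5=E, B6=F
#4 (b=25) -> B1->T, B5->E, B4->T, B6->F; covered: B1=T, B4=T, B5=E, B6=F
#5 (b=16) -> B1->T, B5->E, B4->T, B6->F; covered: B1=T, B4=T, B5=E, B6=F
#6 (b=5) -> B1->F, B2->T, B5->E, B4->T, B6->F; covered: B1=F, B2=T, B4=T, B5=E, B6=F
#7 (b=20) -> B1->T, B5->E, B4->T, B6->F; covered: B1=T, B4=T, B5=E, B6=F
#8 (b=24) -> B1->T, B5->E, B4->T, B6->F; covered: B1=T, B4=T, B5=E, B6=F
pool-wide coverage (9 outcomes): B1=T, B1=F, B2=T, B4=T, B4=F, B5=S, B5=E, B6=F, B7=F
size 1 is not enough: best union over all size-1 subsets is 5/9
at size 2, {1, 6} reaches all 9 outcomes; every lexicographically earlier size-2 subset fails
Answer: 1, 6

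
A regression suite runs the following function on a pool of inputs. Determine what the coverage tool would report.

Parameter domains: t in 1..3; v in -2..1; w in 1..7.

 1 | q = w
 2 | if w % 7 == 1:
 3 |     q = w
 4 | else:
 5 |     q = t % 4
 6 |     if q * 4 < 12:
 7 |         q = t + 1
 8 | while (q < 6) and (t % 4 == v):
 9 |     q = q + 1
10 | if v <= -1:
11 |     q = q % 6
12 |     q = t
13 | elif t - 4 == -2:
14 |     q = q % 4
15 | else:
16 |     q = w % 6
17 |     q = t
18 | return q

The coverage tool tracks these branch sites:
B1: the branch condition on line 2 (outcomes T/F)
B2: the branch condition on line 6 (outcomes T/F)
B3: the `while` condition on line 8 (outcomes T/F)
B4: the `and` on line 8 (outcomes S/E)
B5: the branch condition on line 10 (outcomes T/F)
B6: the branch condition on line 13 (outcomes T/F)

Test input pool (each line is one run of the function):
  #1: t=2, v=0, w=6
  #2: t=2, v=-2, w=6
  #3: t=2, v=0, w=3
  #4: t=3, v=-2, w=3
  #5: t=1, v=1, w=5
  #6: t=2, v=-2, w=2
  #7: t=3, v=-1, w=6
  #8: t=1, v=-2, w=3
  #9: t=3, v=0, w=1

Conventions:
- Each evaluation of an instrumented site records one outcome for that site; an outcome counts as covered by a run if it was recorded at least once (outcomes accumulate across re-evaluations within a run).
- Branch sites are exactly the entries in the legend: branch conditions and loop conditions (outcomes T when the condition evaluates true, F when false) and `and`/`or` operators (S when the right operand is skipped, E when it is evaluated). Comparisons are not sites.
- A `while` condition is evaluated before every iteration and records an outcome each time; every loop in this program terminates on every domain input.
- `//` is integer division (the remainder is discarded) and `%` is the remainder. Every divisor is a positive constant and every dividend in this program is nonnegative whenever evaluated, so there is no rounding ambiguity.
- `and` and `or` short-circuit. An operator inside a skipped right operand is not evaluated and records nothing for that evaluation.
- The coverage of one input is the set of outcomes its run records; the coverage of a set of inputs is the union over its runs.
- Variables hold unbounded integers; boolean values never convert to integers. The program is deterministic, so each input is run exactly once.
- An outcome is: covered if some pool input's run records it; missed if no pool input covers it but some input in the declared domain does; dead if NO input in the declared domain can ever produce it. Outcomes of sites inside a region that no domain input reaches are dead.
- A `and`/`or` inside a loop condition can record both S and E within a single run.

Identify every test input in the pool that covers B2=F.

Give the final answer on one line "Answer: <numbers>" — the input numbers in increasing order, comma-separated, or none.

input #1 (t=2, v=0, w=6): misses B2=F
input #2 (t=2, v=-2, w=6): misses B2=F
input #3 (t=2, v=0, w=3): misses B2=F
input #4 (t=3, v=-2, w=3): covers B2=F
input #5 (t=1, v=1, w=5): misses B2=F
input #6 (t=2, v=-2, w=2): misses B2=F
input #7 (t=3, v=-1, w=6): covers B2=F
input #8 (t=1, v=-2, w=3): misses B2=F
input #9 (t=3, v=0, w=1): misses B2=F

Answer: 4, 7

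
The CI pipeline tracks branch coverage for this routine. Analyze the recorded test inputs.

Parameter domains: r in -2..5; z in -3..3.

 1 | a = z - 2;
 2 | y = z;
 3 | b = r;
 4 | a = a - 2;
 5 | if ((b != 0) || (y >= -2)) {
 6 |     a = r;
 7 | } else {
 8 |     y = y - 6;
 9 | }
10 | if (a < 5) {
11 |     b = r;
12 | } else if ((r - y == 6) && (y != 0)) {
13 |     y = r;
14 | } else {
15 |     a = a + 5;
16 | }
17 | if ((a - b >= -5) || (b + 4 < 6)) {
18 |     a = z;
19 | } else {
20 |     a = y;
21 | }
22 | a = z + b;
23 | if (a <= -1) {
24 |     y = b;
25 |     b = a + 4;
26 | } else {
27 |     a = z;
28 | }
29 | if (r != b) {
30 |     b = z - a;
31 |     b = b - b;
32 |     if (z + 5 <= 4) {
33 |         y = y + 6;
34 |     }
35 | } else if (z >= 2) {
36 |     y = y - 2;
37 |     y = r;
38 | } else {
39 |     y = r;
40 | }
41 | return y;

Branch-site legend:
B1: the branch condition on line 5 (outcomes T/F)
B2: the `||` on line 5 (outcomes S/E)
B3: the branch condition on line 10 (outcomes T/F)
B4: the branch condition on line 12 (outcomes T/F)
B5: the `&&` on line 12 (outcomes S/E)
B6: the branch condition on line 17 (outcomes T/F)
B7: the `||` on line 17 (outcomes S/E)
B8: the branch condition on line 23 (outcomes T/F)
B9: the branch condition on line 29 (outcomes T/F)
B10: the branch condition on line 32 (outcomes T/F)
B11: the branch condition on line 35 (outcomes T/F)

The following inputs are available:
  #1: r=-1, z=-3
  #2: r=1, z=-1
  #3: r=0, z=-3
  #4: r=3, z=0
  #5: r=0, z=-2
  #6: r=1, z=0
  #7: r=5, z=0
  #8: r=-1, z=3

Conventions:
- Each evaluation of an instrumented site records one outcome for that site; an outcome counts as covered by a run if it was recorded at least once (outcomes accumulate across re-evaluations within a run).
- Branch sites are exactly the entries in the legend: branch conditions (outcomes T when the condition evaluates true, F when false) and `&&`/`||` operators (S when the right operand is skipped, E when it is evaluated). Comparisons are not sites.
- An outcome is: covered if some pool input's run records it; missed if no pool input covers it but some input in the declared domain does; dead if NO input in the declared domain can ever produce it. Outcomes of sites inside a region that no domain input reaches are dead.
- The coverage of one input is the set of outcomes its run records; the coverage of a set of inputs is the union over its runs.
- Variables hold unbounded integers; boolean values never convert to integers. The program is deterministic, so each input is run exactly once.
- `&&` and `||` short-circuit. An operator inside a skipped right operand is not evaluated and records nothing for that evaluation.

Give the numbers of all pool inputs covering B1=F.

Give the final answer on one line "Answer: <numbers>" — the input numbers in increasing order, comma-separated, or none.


input #1 (r=-1, z=-3): does not record B1=F
input #2 (r=1, z=-1): does not record B1=F
input #3 (r=0, z=-3): records B1=F
input #4 (r=3, z=0): does not record B1=F
input #5 (r=0, z=-2): does not record B1=F
input #6 (r=1, z=0): does not record B1=F
input #7 (r=5, z=0): does not record B1=F
input #8 (r=-1, z=3): does not record B1=F
Answer: 3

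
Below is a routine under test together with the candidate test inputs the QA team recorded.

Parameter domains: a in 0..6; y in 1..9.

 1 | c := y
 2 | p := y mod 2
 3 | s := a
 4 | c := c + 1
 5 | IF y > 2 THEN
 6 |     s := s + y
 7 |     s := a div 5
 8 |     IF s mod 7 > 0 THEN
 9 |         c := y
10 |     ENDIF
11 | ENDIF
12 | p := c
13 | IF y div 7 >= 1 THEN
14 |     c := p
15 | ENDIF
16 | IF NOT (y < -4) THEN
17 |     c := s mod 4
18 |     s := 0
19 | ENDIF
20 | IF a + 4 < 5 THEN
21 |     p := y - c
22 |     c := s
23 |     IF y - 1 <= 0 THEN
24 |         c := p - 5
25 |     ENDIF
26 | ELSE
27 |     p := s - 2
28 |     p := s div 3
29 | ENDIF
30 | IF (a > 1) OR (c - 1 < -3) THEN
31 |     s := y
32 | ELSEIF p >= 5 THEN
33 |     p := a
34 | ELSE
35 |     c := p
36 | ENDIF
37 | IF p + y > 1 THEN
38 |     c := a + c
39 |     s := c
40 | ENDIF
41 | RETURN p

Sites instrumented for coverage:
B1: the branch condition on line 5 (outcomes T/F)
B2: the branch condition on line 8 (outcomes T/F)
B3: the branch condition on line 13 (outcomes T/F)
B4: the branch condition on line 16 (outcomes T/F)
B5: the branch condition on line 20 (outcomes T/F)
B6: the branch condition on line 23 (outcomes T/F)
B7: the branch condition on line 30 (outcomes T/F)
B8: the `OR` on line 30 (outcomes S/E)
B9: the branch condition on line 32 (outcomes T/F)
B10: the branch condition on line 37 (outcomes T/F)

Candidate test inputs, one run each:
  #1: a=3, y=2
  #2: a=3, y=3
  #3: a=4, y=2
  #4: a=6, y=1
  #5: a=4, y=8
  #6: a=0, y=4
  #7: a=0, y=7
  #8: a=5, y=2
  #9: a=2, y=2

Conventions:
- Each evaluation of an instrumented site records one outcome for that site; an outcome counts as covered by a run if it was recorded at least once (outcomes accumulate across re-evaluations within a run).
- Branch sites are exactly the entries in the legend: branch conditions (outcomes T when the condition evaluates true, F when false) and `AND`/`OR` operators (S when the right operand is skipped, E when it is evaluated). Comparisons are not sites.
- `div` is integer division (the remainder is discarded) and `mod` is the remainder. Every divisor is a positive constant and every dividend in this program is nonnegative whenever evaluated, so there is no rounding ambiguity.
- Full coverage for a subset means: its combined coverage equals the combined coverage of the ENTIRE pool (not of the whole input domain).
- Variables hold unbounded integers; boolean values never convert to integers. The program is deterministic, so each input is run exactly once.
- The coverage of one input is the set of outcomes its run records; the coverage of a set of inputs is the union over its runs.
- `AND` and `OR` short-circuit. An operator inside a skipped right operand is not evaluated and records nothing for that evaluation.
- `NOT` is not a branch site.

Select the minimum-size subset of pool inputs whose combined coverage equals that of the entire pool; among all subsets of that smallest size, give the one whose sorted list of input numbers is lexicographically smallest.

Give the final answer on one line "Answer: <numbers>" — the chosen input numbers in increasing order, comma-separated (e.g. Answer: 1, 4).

test 1 (a=3, y=2) fires B1->F, B3->F, B4->T, B5->F, B8->S, B7->T, B10->T; hits B1=F, B3=F, B4=T, B5=F, B7=T, B8=S, B10=T
test 2 (a=3, y=3) fires B1->T, B2->F, B3->F, B4->T, B5->F, B8->S, B7->T, B10->T; hits B1=T, B2=F, B3=F, B4=T, B5=F, B7=T, B8=S, B10=T
test 3 (a=4, y=2) fires B1->F, B3->F, B4->T, B5->F, B8->S, B7->T, B10->T; hits B1=F, B3=F, B4=T, B5=F, B7=T, B8=S, B10=T
test 4 (a=6, y=1) fires B1->F, B3->F, B4->T, B5->F, B8->S, B7->T, B10->F; hits B1=F, B3=F, B4=T, B5=F, B7=T, B8=S, B10=F
test 5 (a=4, y=8) fires B1->T, B2->F, B3->T, B4->T, B5->F, B8->S, B7->T, B10->T; hits B1=T, B2=F, B3=T, B4=T, B5=F, B7=T, B8=S, B10=T
test 6 (a=0, y=4) fires B1->T, B2->F, B3->F, B4->T, B5->T, B6->F, B8->E, B7->F, B9->F, B10->T; hits B1=T, B2=F, B3=F, B4=T, B5=T, B6=F, B7=F, B8=E, B9=F, B10=T
test 7 (a=0, y=7) fires B1->T, B2->F, B3->T, B4->T, B5->T, B6->F, B8->E, B7->F, B9->T, B10->T; hits B1=T, B2=F, B3=T, B4=T, B5=T, B6=F, B7=F, B8=E, B9=T, B10=T
test 8 (a=5, y=2) fires B1->F, B3->F, B4->T, B5->F, B8->S, B7->T, B10->T; hits B1=F, B3=F, B4=T, B5=F, B7=T, B8=S, B10=T
test 9 (a=2, y=2) fires B1->F, B3->F, B4->T, B5->F, B8->S, B7->T, B10->T; hits B1=F, B3=F, B4=T, B5=F, B7=T, B8=S, B10=T
union over all inputs: B1=T, B1=F, B2=F, B3=T, B3=F, B4=T, B5=T, B5=F, B6=F, B7=T, B7=F, B8=S, B8=E, B9=T, B9=F, B10=T, B10=F (17 outcomes)
no size-1 subset reaches all 17 outcomes (best union: 10/17)
no size-2 subset reaches all 17 outcomes (best union: 16/17)
at size 3, {4, 6, 7} reaches all 17 outcomes; every lexicographically earlier size-3 subset fails

Answer: 4, 6, 7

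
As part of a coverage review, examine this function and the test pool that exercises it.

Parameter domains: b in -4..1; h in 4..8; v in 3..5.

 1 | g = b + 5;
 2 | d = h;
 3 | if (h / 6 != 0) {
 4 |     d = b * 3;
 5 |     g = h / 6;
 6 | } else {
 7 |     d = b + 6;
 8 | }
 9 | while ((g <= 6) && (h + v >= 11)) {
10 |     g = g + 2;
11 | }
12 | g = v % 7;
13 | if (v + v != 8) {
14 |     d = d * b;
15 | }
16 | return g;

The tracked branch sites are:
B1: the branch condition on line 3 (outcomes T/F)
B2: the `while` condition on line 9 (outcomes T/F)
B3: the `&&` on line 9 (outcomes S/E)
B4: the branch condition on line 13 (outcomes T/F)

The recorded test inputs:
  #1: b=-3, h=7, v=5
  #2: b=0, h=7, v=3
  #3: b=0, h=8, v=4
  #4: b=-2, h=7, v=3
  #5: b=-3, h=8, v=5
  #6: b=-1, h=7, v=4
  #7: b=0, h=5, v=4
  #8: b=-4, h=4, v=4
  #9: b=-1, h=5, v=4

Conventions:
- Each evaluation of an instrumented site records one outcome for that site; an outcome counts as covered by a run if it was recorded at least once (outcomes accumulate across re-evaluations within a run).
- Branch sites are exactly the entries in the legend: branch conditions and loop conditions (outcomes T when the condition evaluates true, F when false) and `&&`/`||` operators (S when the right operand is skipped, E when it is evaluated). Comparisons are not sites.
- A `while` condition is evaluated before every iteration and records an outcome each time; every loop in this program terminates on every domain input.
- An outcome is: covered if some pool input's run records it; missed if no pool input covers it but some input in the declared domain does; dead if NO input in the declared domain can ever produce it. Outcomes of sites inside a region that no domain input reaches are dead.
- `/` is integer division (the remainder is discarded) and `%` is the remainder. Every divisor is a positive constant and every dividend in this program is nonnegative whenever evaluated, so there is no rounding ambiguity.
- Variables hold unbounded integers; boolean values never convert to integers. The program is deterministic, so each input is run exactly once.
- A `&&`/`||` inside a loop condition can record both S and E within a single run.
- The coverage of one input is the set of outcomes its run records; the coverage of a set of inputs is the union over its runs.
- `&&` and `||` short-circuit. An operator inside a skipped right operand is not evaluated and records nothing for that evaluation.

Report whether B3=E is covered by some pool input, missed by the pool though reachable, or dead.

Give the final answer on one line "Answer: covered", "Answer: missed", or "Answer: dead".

B3=E is recorded by pool input(s) 1, 2, 3, 4, 5, 6, 7, 8, 9 -> covered

Answer: covered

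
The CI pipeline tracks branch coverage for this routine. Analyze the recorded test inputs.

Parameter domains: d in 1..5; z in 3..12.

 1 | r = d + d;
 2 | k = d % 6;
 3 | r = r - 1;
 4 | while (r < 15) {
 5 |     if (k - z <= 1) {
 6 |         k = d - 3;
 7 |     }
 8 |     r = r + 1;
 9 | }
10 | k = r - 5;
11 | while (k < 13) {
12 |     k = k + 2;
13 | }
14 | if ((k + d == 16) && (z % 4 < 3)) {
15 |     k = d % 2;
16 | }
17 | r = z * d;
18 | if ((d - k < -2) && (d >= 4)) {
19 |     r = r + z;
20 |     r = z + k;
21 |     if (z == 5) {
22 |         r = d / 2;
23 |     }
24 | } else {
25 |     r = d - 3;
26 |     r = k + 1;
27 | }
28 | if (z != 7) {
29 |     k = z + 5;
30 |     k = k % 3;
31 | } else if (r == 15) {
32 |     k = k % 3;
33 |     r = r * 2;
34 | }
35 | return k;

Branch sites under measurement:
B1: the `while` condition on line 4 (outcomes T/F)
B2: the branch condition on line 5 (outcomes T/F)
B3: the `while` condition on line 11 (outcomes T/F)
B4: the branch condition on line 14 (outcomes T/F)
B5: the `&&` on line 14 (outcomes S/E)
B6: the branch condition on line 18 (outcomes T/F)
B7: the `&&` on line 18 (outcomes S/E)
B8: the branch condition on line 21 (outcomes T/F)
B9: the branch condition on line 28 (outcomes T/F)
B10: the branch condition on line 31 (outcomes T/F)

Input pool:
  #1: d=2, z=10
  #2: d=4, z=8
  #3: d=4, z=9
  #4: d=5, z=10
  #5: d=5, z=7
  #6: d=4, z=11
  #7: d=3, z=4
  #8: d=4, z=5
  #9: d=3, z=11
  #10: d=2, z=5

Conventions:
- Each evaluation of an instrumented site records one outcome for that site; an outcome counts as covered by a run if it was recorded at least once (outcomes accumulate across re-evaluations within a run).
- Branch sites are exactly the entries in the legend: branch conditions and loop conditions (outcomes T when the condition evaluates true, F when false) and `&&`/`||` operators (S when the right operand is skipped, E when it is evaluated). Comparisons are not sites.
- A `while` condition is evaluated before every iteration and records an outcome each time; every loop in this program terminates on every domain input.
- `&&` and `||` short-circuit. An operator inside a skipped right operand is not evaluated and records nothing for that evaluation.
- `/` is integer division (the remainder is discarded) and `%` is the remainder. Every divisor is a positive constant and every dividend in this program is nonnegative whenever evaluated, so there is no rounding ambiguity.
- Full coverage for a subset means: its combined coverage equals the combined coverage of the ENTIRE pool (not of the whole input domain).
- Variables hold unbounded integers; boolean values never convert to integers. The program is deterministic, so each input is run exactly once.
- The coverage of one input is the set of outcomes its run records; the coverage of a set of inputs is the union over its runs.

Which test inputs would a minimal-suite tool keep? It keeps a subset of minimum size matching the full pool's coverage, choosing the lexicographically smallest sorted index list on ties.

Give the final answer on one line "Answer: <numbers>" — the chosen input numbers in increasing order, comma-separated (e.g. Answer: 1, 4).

#1 (d=2, z=10) -> B1->T, B2->T, B1->T, B2->T, B1->T, B2->T, B1->T, B2->T, B1->T, B2->T, B1->T, B2->T, B1->T, B2->T, ...; covered: B1=T, B1=F, B2=T, B3=T, B3=F, B4=T, B5=E, B6=F, B7=S, B9=T
#2 (d=4, z=8) -> B1->T, B2->T, B1->T, B2->T, B1->T, B2->T, B1->T, B2->T, B1->T, B2->T, B1->T, B2->T, B1->T, B2->T, ...; covered: B1=T, B1=F, B2=T, B3=T, B3=F, B4=F, B5=S, B6=T, B7=E, B8=F, B9=T
#3 (d=4, z=9) -> B1->T, B2->T, B1->T, B2->T, B1->T, B2->T, B1->T, B2->T, B1->T, B2->T, B1->T, B2->T, B1->T, B2->T, ...; covered: B1=T, B1=F, B2=T, B3=T, B3=F, B4=F, B5=S, B6=T, B7=E, B8=F, B9=T
#4 (d=5, z=10) -> B1->T, B2->T, B1->T, B2->T, B1->T, B2->T, B1->T, B2->T, B1->T, B2->T, B1->T, B2->T, B1->F, B3->T, ...; covered: B1=T, B1=F, B2=T, B3=T, B3=F, B4=F, B5=S, B6=T, B7=E, B8=F, B9=T
#5 (d=5, z=7) -> B1->T, B2->T, B1->T, B2->T, B1->T, B2->T, B1->T, B2->T, B1->T, B2->T, B1->T, B2->T, B1->F, B3->T, ...; covered: B1=T, B1=F, B2=T, B3=T, B3=F, B4=F, B5=S, B6=T, B7=E, B8=F, B9=F, B10=F
#6 (d=4, z=11) -> B1->T, B2->T, B1->T, B2->T, B1->T, B2->T, B1->T, B2->T, B1->T, B2->T, B1->T, B2->T, B1->T, B2->T, ...; covered: B1=T, B1=F, B2=T, B3=T, B3=F, B4=F, B5=S, B6=T, B7=E, B8=F, B9=T
#7 (d=3, z=4) -> B1->T, B2->T, B1->T, B2->T, B1->T, B2->T, B1->T, B2->T, B1->T, B2->T, B1->T, B2->T, B1->T, B2->T, ...; covered: B1=T, B1=F, B2=T, B3=T, B3=F, B4=F, B5=S, B6=F, B7=E, B9=T
#8 (d=4, z=5) -> B1->T, B2->T, B1->T, B2->T, B1->T, B2->T, B1->T, B2->T, B1->T, B2->T, B1->T, B2->T, B1->T, B2->T, ...; covered: B1=T, B1=F, B2=T, B3=T, B3=F, B4=F, B5=S, B6=T, B7=E, B8=T, B9=T
#9 (d=3, z=11) -> B1->T, B2->T, B1->T, B2->T, B1->T, B2->T, B1->T, B2->T, B1->T, B2->T, B1->T, B2->T, B1->T, B2->T, ...; covered: B1=T, B1=F, B2=T, B3=T, B3=F, B4=F, B5=S, B6=F, B7=E, B9=T
#10 (d=2, z=5) -> B1->T, B2->T, B1->T, B2->T, B1->T, B2->T, B1->T, B2->T, B1->T, B2->T, B1->T, B2->T, B1->T, B2->T, ...; covered: B1=T, B1=F, B2=T, B3=T, B3=F, B4=T, B5=E, B6=F, B7=S, B9=T
together the pool reaches 18 outcomes: B1=T, B1=F, B2=T, B3=T, B3=F, B4=T, B4=F, B5=S, B5=E, B6=T, B6=F, B7=S, B7=E, B8=T, B8=F, B9=T, B9=F, B10=F
no size-1 subset reaches all 18 outcomes (best union: 12/18)
no size-2 subset reaches all 18 outcomes (best union: 17/18)
size 3: inputs {1, 5, 8} cover all 18 outcomes, and no lexicographically smaller subset of this size does

Answer: 1, 5, 8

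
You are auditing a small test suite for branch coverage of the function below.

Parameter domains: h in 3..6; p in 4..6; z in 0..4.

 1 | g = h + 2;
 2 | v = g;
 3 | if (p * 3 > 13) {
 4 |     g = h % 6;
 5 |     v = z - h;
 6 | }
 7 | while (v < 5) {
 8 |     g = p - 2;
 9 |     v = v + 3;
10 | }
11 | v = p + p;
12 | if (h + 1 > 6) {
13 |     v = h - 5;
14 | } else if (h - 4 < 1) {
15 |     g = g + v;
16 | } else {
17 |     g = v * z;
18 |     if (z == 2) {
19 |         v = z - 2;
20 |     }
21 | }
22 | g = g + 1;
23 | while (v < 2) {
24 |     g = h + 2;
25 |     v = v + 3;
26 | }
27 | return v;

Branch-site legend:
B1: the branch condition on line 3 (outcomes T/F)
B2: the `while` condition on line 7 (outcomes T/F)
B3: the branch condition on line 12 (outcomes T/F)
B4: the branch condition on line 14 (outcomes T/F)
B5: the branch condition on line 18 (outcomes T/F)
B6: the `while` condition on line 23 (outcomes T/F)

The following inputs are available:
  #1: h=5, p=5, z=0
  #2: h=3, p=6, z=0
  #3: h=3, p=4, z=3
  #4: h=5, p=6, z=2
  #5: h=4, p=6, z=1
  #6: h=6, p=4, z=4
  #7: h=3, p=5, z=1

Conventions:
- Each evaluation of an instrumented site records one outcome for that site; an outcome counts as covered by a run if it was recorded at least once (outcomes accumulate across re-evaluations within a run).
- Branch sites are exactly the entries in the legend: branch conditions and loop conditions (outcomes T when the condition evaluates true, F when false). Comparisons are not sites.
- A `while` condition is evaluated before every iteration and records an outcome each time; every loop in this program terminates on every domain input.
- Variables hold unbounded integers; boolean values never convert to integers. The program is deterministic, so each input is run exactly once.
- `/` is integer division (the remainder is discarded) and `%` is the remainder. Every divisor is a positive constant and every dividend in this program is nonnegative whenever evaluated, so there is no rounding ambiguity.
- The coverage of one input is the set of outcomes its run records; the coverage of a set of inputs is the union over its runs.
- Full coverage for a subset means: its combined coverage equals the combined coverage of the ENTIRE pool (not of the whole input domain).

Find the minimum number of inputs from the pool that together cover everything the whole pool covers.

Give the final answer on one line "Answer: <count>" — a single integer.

#1 (h=5, p=5, z=0) -> B1->T, B2->T, B2->T, B2->T, B2->T, B2->F, B3->F, B4->F, B5->F, B6->F; covered: B1=T, B2=T, B2=F, B3=F, B4=F, B5=F, B6=F
#2 (h=3, p=6, z=0) -> B1->T, B2->T, B2->T, B2->T, B2->F, B3->F, B4->T, B6->F; covered: B1=T, B2=T, B2=F, B3=F, B4=T, B6=F
#3 (h=3, p=4, z=3) -> B1->F, B2->F, B3->F, B4->T, B6->F; covered: B1=F, B2=F, B3=F, B4=T, B6=F
#4 (h=5, p=6, z=2) -> B1->T, B2->T, B2->T, B2->T, B2->F, B3->F, B4->F, B5->T, B6->T, B6->F; covered: B1=T, B2=T, B2=F, B3=F, B4=F, B5=T, B6=T, B6=F
#5 (h=4, p=6, z=1) -> B1->T, B2->T, B2->T, B2->T, B2->F, B3->F, B4->T, B6->F; covered: B1=T, B2=T, B2=F, B3=F, B4=T, B6=F
#6 (h=6, p=4, z=4) -> B1->F, B2->F, B3->T, B6->T, B6->F; covered: B1=F, B2=F, B3=T, B6=T, B6=F
#7 (h=3, p=5, z=1) -> B1->T, B2->T, B2->T, B2->T, B2->F, B3->F, B4->T, B6->F; covered: B1=T, B2=T, B2=F, B3=F, B4=T, B6=F
the full pool covers 12 outcomes: B1=T, B1=F, B2=T, B2=F, B3=T, B3=F, B4=T, B4=F, B5=T, B5=F, B6=T, B6=F
size 1 is not enough: best union over all size-1 subsets is 8/12
size 2 is not enough: best union over all size-2 subsets is 10/12
size 3 is not enough: best union over all size-3 subsets is 11/12
size 4: inputs {1, 2, 4, 6} cover all 12 outcomes, and no lexicographically smaller subset of this size does

Answer: 4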